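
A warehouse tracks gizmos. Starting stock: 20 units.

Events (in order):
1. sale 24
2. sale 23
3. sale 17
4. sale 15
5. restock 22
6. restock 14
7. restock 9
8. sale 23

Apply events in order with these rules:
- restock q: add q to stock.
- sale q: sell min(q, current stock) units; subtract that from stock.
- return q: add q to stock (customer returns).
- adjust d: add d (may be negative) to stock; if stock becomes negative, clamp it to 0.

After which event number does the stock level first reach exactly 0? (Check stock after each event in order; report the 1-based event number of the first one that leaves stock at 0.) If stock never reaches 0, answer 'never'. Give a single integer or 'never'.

Processing events:
Start: stock = 20
  Event 1 (sale 24): sell min(24,20)=20. stock: 20 - 20 = 0. total_sold = 20
  Event 2 (sale 23): sell min(23,0)=0. stock: 0 - 0 = 0. total_sold = 20
  Event 3 (sale 17): sell min(17,0)=0. stock: 0 - 0 = 0. total_sold = 20
  Event 4 (sale 15): sell min(15,0)=0. stock: 0 - 0 = 0. total_sold = 20
  Event 5 (restock 22): 0 + 22 = 22
  Event 6 (restock 14): 22 + 14 = 36
  Event 7 (restock 9): 36 + 9 = 45
  Event 8 (sale 23): sell min(23,45)=23. stock: 45 - 23 = 22. total_sold = 43
Final: stock = 22, total_sold = 43

First zero at event 1.

Answer: 1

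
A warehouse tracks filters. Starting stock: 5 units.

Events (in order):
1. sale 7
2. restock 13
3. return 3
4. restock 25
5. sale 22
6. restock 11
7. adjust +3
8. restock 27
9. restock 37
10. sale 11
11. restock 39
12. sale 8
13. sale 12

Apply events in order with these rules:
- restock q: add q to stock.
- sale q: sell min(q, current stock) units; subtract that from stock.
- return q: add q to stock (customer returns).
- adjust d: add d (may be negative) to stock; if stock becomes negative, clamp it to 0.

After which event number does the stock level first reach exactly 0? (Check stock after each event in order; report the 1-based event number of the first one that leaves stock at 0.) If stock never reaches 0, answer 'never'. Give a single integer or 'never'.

Answer: 1

Derivation:
Processing events:
Start: stock = 5
  Event 1 (sale 7): sell min(7,5)=5. stock: 5 - 5 = 0. total_sold = 5
  Event 2 (restock 13): 0 + 13 = 13
  Event 3 (return 3): 13 + 3 = 16
  Event 4 (restock 25): 16 + 25 = 41
  Event 5 (sale 22): sell min(22,41)=22. stock: 41 - 22 = 19. total_sold = 27
  Event 6 (restock 11): 19 + 11 = 30
  Event 7 (adjust +3): 30 + 3 = 33
  Event 8 (restock 27): 33 + 27 = 60
  Event 9 (restock 37): 60 + 37 = 97
  Event 10 (sale 11): sell min(11,97)=11. stock: 97 - 11 = 86. total_sold = 38
  Event 11 (restock 39): 86 + 39 = 125
  Event 12 (sale 8): sell min(8,125)=8. stock: 125 - 8 = 117. total_sold = 46
  Event 13 (sale 12): sell min(12,117)=12. stock: 117 - 12 = 105. total_sold = 58
Final: stock = 105, total_sold = 58

First zero at event 1.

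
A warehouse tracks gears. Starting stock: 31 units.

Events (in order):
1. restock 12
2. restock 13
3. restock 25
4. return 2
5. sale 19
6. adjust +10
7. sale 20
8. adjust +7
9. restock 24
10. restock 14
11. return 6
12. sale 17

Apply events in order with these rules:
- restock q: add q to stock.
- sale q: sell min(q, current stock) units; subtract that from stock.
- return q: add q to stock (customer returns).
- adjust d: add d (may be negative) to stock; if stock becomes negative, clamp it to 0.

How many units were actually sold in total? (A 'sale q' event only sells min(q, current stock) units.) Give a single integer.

Processing events:
Start: stock = 31
  Event 1 (restock 12): 31 + 12 = 43
  Event 2 (restock 13): 43 + 13 = 56
  Event 3 (restock 25): 56 + 25 = 81
  Event 4 (return 2): 81 + 2 = 83
  Event 5 (sale 19): sell min(19,83)=19. stock: 83 - 19 = 64. total_sold = 19
  Event 6 (adjust +10): 64 + 10 = 74
  Event 7 (sale 20): sell min(20,74)=20. stock: 74 - 20 = 54. total_sold = 39
  Event 8 (adjust +7): 54 + 7 = 61
  Event 9 (restock 24): 61 + 24 = 85
  Event 10 (restock 14): 85 + 14 = 99
  Event 11 (return 6): 99 + 6 = 105
  Event 12 (sale 17): sell min(17,105)=17. stock: 105 - 17 = 88. total_sold = 56
Final: stock = 88, total_sold = 56

Answer: 56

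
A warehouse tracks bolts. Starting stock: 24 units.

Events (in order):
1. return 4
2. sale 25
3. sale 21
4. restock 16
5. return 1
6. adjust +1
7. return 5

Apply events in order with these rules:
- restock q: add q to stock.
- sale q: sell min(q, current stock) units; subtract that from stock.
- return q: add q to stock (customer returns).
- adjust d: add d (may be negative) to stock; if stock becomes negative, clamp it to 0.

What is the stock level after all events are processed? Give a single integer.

Answer: 23

Derivation:
Processing events:
Start: stock = 24
  Event 1 (return 4): 24 + 4 = 28
  Event 2 (sale 25): sell min(25,28)=25. stock: 28 - 25 = 3. total_sold = 25
  Event 3 (sale 21): sell min(21,3)=3. stock: 3 - 3 = 0. total_sold = 28
  Event 4 (restock 16): 0 + 16 = 16
  Event 5 (return 1): 16 + 1 = 17
  Event 6 (adjust +1): 17 + 1 = 18
  Event 7 (return 5): 18 + 5 = 23
Final: stock = 23, total_sold = 28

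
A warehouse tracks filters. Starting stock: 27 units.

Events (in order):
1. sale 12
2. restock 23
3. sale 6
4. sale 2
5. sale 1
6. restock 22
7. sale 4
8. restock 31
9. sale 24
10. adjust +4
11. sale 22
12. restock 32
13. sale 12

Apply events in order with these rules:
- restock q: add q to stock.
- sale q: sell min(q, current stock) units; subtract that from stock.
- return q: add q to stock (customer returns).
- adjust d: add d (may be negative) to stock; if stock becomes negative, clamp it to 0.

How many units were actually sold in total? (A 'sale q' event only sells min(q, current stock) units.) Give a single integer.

Processing events:
Start: stock = 27
  Event 1 (sale 12): sell min(12,27)=12. stock: 27 - 12 = 15. total_sold = 12
  Event 2 (restock 23): 15 + 23 = 38
  Event 3 (sale 6): sell min(6,38)=6. stock: 38 - 6 = 32. total_sold = 18
  Event 4 (sale 2): sell min(2,32)=2. stock: 32 - 2 = 30. total_sold = 20
  Event 5 (sale 1): sell min(1,30)=1. stock: 30 - 1 = 29. total_sold = 21
  Event 6 (restock 22): 29 + 22 = 51
  Event 7 (sale 4): sell min(4,51)=4. stock: 51 - 4 = 47. total_sold = 25
  Event 8 (restock 31): 47 + 31 = 78
  Event 9 (sale 24): sell min(24,78)=24. stock: 78 - 24 = 54. total_sold = 49
  Event 10 (adjust +4): 54 + 4 = 58
  Event 11 (sale 22): sell min(22,58)=22. stock: 58 - 22 = 36. total_sold = 71
  Event 12 (restock 32): 36 + 32 = 68
  Event 13 (sale 12): sell min(12,68)=12. stock: 68 - 12 = 56. total_sold = 83
Final: stock = 56, total_sold = 83

Answer: 83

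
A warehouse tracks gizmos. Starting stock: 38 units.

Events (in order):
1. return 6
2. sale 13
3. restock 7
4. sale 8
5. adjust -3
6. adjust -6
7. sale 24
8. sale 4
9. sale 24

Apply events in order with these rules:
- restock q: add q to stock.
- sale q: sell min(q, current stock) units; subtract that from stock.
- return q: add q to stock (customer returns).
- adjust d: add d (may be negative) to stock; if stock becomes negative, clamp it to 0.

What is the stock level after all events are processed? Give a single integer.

Processing events:
Start: stock = 38
  Event 1 (return 6): 38 + 6 = 44
  Event 2 (sale 13): sell min(13,44)=13. stock: 44 - 13 = 31. total_sold = 13
  Event 3 (restock 7): 31 + 7 = 38
  Event 4 (sale 8): sell min(8,38)=8. stock: 38 - 8 = 30. total_sold = 21
  Event 5 (adjust -3): 30 + -3 = 27
  Event 6 (adjust -6): 27 + -6 = 21
  Event 7 (sale 24): sell min(24,21)=21. stock: 21 - 21 = 0. total_sold = 42
  Event 8 (sale 4): sell min(4,0)=0. stock: 0 - 0 = 0. total_sold = 42
  Event 9 (sale 24): sell min(24,0)=0. stock: 0 - 0 = 0. total_sold = 42
Final: stock = 0, total_sold = 42

Answer: 0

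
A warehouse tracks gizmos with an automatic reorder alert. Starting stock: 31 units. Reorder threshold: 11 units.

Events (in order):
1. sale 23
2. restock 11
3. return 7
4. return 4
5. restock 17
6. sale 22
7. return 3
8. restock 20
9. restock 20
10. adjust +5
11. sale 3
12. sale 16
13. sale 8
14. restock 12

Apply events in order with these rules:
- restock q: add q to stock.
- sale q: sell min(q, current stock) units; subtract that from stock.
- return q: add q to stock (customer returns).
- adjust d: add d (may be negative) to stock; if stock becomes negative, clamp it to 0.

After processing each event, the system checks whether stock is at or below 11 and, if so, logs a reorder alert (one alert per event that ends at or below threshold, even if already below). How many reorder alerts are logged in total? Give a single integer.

Answer: 1

Derivation:
Processing events:
Start: stock = 31
  Event 1 (sale 23): sell min(23,31)=23. stock: 31 - 23 = 8. total_sold = 23
  Event 2 (restock 11): 8 + 11 = 19
  Event 3 (return 7): 19 + 7 = 26
  Event 4 (return 4): 26 + 4 = 30
  Event 5 (restock 17): 30 + 17 = 47
  Event 6 (sale 22): sell min(22,47)=22. stock: 47 - 22 = 25. total_sold = 45
  Event 7 (return 3): 25 + 3 = 28
  Event 8 (restock 20): 28 + 20 = 48
  Event 9 (restock 20): 48 + 20 = 68
  Event 10 (adjust +5): 68 + 5 = 73
  Event 11 (sale 3): sell min(3,73)=3. stock: 73 - 3 = 70. total_sold = 48
  Event 12 (sale 16): sell min(16,70)=16. stock: 70 - 16 = 54. total_sold = 64
  Event 13 (sale 8): sell min(8,54)=8. stock: 54 - 8 = 46. total_sold = 72
  Event 14 (restock 12): 46 + 12 = 58
Final: stock = 58, total_sold = 72

Checking against threshold 11:
  After event 1: stock=8 <= 11 -> ALERT
  After event 2: stock=19 > 11
  After event 3: stock=26 > 11
  After event 4: stock=30 > 11
  After event 5: stock=47 > 11
  After event 6: stock=25 > 11
  After event 7: stock=28 > 11
  After event 8: stock=48 > 11
  After event 9: stock=68 > 11
  After event 10: stock=73 > 11
  After event 11: stock=70 > 11
  After event 12: stock=54 > 11
  After event 13: stock=46 > 11
  After event 14: stock=58 > 11
Alert events: [1]. Count = 1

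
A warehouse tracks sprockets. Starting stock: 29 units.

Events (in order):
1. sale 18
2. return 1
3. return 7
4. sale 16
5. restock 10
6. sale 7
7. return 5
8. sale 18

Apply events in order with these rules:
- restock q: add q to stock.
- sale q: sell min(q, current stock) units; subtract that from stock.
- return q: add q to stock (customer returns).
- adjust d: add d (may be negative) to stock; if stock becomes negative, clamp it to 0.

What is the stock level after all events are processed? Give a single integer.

Answer: 0

Derivation:
Processing events:
Start: stock = 29
  Event 1 (sale 18): sell min(18,29)=18. stock: 29 - 18 = 11. total_sold = 18
  Event 2 (return 1): 11 + 1 = 12
  Event 3 (return 7): 12 + 7 = 19
  Event 4 (sale 16): sell min(16,19)=16. stock: 19 - 16 = 3. total_sold = 34
  Event 5 (restock 10): 3 + 10 = 13
  Event 6 (sale 7): sell min(7,13)=7. stock: 13 - 7 = 6. total_sold = 41
  Event 7 (return 5): 6 + 5 = 11
  Event 8 (sale 18): sell min(18,11)=11. stock: 11 - 11 = 0. total_sold = 52
Final: stock = 0, total_sold = 52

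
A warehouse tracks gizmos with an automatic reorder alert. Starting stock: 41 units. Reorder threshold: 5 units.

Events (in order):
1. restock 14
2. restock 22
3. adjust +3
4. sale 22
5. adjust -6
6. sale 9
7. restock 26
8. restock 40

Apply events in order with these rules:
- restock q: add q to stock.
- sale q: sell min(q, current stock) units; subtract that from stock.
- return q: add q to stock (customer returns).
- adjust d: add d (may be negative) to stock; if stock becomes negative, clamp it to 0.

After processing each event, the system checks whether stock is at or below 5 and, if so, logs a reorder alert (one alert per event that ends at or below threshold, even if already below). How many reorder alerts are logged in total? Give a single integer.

Processing events:
Start: stock = 41
  Event 1 (restock 14): 41 + 14 = 55
  Event 2 (restock 22): 55 + 22 = 77
  Event 3 (adjust +3): 77 + 3 = 80
  Event 4 (sale 22): sell min(22,80)=22. stock: 80 - 22 = 58. total_sold = 22
  Event 5 (adjust -6): 58 + -6 = 52
  Event 6 (sale 9): sell min(9,52)=9. stock: 52 - 9 = 43. total_sold = 31
  Event 7 (restock 26): 43 + 26 = 69
  Event 8 (restock 40): 69 + 40 = 109
Final: stock = 109, total_sold = 31

Checking against threshold 5:
  After event 1: stock=55 > 5
  After event 2: stock=77 > 5
  After event 3: stock=80 > 5
  After event 4: stock=58 > 5
  After event 5: stock=52 > 5
  After event 6: stock=43 > 5
  After event 7: stock=69 > 5
  After event 8: stock=109 > 5
Alert events: []. Count = 0

Answer: 0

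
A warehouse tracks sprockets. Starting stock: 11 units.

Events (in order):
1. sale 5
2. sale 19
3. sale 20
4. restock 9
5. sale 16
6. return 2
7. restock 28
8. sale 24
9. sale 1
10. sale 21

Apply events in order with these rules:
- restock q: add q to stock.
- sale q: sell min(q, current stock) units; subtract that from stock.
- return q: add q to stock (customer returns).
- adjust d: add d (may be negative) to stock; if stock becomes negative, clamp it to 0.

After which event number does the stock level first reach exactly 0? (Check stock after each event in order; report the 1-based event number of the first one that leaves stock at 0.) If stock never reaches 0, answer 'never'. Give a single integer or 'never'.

Answer: 2

Derivation:
Processing events:
Start: stock = 11
  Event 1 (sale 5): sell min(5,11)=5. stock: 11 - 5 = 6. total_sold = 5
  Event 2 (sale 19): sell min(19,6)=6. stock: 6 - 6 = 0. total_sold = 11
  Event 3 (sale 20): sell min(20,0)=0. stock: 0 - 0 = 0. total_sold = 11
  Event 4 (restock 9): 0 + 9 = 9
  Event 5 (sale 16): sell min(16,9)=9. stock: 9 - 9 = 0. total_sold = 20
  Event 6 (return 2): 0 + 2 = 2
  Event 7 (restock 28): 2 + 28 = 30
  Event 8 (sale 24): sell min(24,30)=24. stock: 30 - 24 = 6. total_sold = 44
  Event 9 (sale 1): sell min(1,6)=1. stock: 6 - 1 = 5. total_sold = 45
  Event 10 (sale 21): sell min(21,5)=5. stock: 5 - 5 = 0. total_sold = 50
Final: stock = 0, total_sold = 50

First zero at event 2.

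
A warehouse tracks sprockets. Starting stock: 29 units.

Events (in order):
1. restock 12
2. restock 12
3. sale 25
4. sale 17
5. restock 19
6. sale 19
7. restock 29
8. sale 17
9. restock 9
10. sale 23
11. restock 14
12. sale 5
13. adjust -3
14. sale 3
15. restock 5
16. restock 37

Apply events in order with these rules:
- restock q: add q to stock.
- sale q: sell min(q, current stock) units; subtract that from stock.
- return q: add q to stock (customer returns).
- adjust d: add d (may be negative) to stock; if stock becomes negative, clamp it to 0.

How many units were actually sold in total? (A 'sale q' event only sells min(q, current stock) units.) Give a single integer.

Processing events:
Start: stock = 29
  Event 1 (restock 12): 29 + 12 = 41
  Event 2 (restock 12): 41 + 12 = 53
  Event 3 (sale 25): sell min(25,53)=25. stock: 53 - 25 = 28. total_sold = 25
  Event 4 (sale 17): sell min(17,28)=17. stock: 28 - 17 = 11. total_sold = 42
  Event 5 (restock 19): 11 + 19 = 30
  Event 6 (sale 19): sell min(19,30)=19. stock: 30 - 19 = 11. total_sold = 61
  Event 7 (restock 29): 11 + 29 = 40
  Event 8 (sale 17): sell min(17,40)=17. stock: 40 - 17 = 23. total_sold = 78
  Event 9 (restock 9): 23 + 9 = 32
  Event 10 (sale 23): sell min(23,32)=23. stock: 32 - 23 = 9. total_sold = 101
  Event 11 (restock 14): 9 + 14 = 23
  Event 12 (sale 5): sell min(5,23)=5. stock: 23 - 5 = 18. total_sold = 106
  Event 13 (adjust -3): 18 + -3 = 15
  Event 14 (sale 3): sell min(3,15)=3. stock: 15 - 3 = 12. total_sold = 109
  Event 15 (restock 5): 12 + 5 = 17
  Event 16 (restock 37): 17 + 37 = 54
Final: stock = 54, total_sold = 109

Answer: 109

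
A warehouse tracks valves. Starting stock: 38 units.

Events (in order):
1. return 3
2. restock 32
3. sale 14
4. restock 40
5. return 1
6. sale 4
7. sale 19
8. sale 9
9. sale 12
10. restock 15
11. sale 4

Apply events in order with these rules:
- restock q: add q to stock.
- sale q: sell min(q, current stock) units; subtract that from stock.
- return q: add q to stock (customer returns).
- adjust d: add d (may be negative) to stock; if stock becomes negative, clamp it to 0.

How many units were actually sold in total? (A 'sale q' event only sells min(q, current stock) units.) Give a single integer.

Processing events:
Start: stock = 38
  Event 1 (return 3): 38 + 3 = 41
  Event 2 (restock 32): 41 + 32 = 73
  Event 3 (sale 14): sell min(14,73)=14. stock: 73 - 14 = 59. total_sold = 14
  Event 4 (restock 40): 59 + 40 = 99
  Event 5 (return 1): 99 + 1 = 100
  Event 6 (sale 4): sell min(4,100)=4. stock: 100 - 4 = 96. total_sold = 18
  Event 7 (sale 19): sell min(19,96)=19. stock: 96 - 19 = 77. total_sold = 37
  Event 8 (sale 9): sell min(9,77)=9. stock: 77 - 9 = 68. total_sold = 46
  Event 9 (sale 12): sell min(12,68)=12. stock: 68 - 12 = 56. total_sold = 58
  Event 10 (restock 15): 56 + 15 = 71
  Event 11 (sale 4): sell min(4,71)=4. stock: 71 - 4 = 67. total_sold = 62
Final: stock = 67, total_sold = 62

Answer: 62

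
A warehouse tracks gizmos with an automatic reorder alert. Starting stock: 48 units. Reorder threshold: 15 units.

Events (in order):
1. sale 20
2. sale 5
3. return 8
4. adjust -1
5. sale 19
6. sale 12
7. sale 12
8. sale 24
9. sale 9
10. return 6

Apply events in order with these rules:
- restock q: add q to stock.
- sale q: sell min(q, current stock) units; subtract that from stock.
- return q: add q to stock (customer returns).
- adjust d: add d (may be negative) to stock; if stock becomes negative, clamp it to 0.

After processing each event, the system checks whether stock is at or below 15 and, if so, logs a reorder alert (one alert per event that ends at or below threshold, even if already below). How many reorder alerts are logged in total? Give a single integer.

Answer: 6

Derivation:
Processing events:
Start: stock = 48
  Event 1 (sale 20): sell min(20,48)=20. stock: 48 - 20 = 28. total_sold = 20
  Event 2 (sale 5): sell min(5,28)=5. stock: 28 - 5 = 23. total_sold = 25
  Event 3 (return 8): 23 + 8 = 31
  Event 4 (adjust -1): 31 + -1 = 30
  Event 5 (sale 19): sell min(19,30)=19. stock: 30 - 19 = 11. total_sold = 44
  Event 6 (sale 12): sell min(12,11)=11. stock: 11 - 11 = 0. total_sold = 55
  Event 7 (sale 12): sell min(12,0)=0. stock: 0 - 0 = 0. total_sold = 55
  Event 8 (sale 24): sell min(24,0)=0. stock: 0 - 0 = 0. total_sold = 55
  Event 9 (sale 9): sell min(9,0)=0. stock: 0 - 0 = 0. total_sold = 55
  Event 10 (return 6): 0 + 6 = 6
Final: stock = 6, total_sold = 55

Checking against threshold 15:
  After event 1: stock=28 > 15
  After event 2: stock=23 > 15
  After event 3: stock=31 > 15
  After event 4: stock=30 > 15
  After event 5: stock=11 <= 15 -> ALERT
  After event 6: stock=0 <= 15 -> ALERT
  After event 7: stock=0 <= 15 -> ALERT
  After event 8: stock=0 <= 15 -> ALERT
  After event 9: stock=0 <= 15 -> ALERT
  After event 10: stock=6 <= 15 -> ALERT
Alert events: [5, 6, 7, 8, 9, 10]. Count = 6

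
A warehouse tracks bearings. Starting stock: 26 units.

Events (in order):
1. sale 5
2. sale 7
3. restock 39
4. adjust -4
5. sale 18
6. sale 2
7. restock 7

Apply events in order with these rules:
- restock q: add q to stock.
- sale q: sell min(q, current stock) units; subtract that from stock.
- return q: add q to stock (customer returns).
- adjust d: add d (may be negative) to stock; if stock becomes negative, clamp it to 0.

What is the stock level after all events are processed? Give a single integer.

Processing events:
Start: stock = 26
  Event 1 (sale 5): sell min(5,26)=5. stock: 26 - 5 = 21. total_sold = 5
  Event 2 (sale 7): sell min(7,21)=7. stock: 21 - 7 = 14. total_sold = 12
  Event 3 (restock 39): 14 + 39 = 53
  Event 4 (adjust -4): 53 + -4 = 49
  Event 5 (sale 18): sell min(18,49)=18. stock: 49 - 18 = 31. total_sold = 30
  Event 6 (sale 2): sell min(2,31)=2. stock: 31 - 2 = 29. total_sold = 32
  Event 7 (restock 7): 29 + 7 = 36
Final: stock = 36, total_sold = 32

Answer: 36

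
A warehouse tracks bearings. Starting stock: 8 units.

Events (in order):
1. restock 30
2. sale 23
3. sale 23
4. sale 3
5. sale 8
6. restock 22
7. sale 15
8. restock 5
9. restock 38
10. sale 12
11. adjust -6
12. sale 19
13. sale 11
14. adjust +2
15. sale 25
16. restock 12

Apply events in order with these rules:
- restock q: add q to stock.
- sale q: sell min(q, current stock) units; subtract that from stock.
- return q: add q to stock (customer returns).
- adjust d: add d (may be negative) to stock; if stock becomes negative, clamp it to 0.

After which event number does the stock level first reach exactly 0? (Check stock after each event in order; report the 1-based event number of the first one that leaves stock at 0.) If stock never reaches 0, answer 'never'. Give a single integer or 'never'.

Processing events:
Start: stock = 8
  Event 1 (restock 30): 8 + 30 = 38
  Event 2 (sale 23): sell min(23,38)=23. stock: 38 - 23 = 15. total_sold = 23
  Event 3 (sale 23): sell min(23,15)=15. stock: 15 - 15 = 0. total_sold = 38
  Event 4 (sale 3): sell min(3,0)=0. stock: 0 - 0 = 0. total_sold = 38
  Event 5 (sale 8): sell min(8,0)=0. stock: 0 - 0 = 0. total_sold = 38
  Event 6 (restock 22): 0 + 22 = 22
  Event 7 (sale 15): sell min(15,22)=15. stock: 22 - 15 = 7. total_sold = 53
  Event 8 (restock 5): 7 + 5 = 12
  Event 9 (restock 38): 12 + 38 = 50
  Event 10 (sale 12): sell min(12,50)=12. stock: 50 - 12 = 38. total_sold = 65
  Event 11 (adjust -6): 38 + -6 = 32
  Event 12 (sale 19): sell min(19,32)=19. stock: 32 - 19 = 13. total_sold = 84
  Event 13 (sale 11): sell min(11,13)=11. stock: 13 - 11 = 2. total_sold = 95
  Event 14 (adjust +2): 2 + 2 = 4
  Event 15 (sale 25): sell min(25,4)=4. stock: 4 - 4 = 0. total_sold = 99
  Event 16 (restock 12): 0 + 12 = 12
Final: stock = 12, total_sold = 99

First zero at event 3.

Answer: 3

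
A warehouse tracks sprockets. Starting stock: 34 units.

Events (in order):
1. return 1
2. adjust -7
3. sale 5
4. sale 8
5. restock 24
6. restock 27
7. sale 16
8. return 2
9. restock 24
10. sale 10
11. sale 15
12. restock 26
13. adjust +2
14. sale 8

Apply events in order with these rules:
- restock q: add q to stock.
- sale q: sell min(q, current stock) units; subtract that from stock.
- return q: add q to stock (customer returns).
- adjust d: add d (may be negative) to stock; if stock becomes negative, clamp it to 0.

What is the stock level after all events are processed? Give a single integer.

Answer: 71

Derivation:
Processing events:
Start: stock = 34
  Event 1 (return 1): 34 + 1 = 35
  Event 2 (adjust -7): 35 + -7 = 28
  Event 3 (sale 5): sell min(5,28)=5. stock: 28 - 5 = 23. total_sold = 5
  Event 4 (sale 8): sell min(8,23)=8. stock: 23 - 8 = 15. total_sold = 13
  Event 5 (restock 24): 15 + 24 = 39
  Event 6 (restock 27): 39 + 27 = 66
  Event 7 (sale 16): sell min(16,66)=16. stock: 66 - 16 = 50. total_sold = 29
  Event 8 (return 2): 50 + 2 = 52
  Event 9 (restock 24): 52 + 24 = 76
  Event 10 (sale 10): sell min(10,76)=10. stock: 76 - 10 = 66. total_sold = 39
  Event 11 (sale 15): sell min(15,66)=15. stock: 66 - 15 = 51. total_sold = 54
  Event 12 (restock 26): 51 + 26 = 77
  Event 13 (adjust +2): 77 + 2 = 79
  Event 14 (sale 8): sell min(8,79)=8. stock: 79 - 8 = 71. total_sold = 62
Final: stock = 71, total_sold = 62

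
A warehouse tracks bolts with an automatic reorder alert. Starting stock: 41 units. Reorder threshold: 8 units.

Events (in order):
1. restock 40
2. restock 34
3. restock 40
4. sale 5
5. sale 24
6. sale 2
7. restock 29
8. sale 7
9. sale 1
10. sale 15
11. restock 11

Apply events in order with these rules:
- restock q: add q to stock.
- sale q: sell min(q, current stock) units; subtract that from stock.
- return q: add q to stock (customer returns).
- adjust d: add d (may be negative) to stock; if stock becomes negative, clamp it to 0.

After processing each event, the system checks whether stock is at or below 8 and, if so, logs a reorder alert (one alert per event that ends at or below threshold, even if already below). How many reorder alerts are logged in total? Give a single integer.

Processing events:
Start: stock = 41
  Event 1 (restock 40): 41 + 40 = 81
  Event 2 (restock 34): 81 + 34 = 115
  Event 3 (restock 40): 115 + 40 = 155
  Event 4 (sale 5): sell min(5,155)=5. stock: 155 - 5 = 150. total_sold = 5
  Event 5 (sale 24): sell min(24,150)=24. stock: 150 - 24 = 126. total_sold = 29
  Event 6 (sale 2): sell min(2,126)=2. stock: 126 - 2 = 124. total_sold = 31
  Event 7 (restock 29): 124 + 29 = 153
  Event 8 (sale 7): sell min(7,153)=7. stock: 153 - 7 = 146. total_sold = 38
  Event 9 (sale 1): sell min(1,146)=1. stock: 146 - 1 = 145. total_sold = 39
  Event 10 (sale 15): sell min(15,145)=15. stock: 145 - 15 = 130. total_sold = 54
  Event 11 (restock 11): 130 + 11 = 141
Final: stock = 141, total_sold = 54

Checking against threshold 8:
  After event 1: stock=81 > 8
  After event 2: stock=115 > 8
  After event 3: stock=155 > 8
  After event 4: stock=150 > 8
  After event 5: stock=126 > 8
  After event 6: stock=124 > 8
  After event 7: stock=153 > 8
  After event 8: stock=146 > 8
  After event 9: stock=145 > 8
  After event 10: stock=130 > 8
  After event 11: stock=141 > 8
Alert events: []. Count = 0

Answer: 0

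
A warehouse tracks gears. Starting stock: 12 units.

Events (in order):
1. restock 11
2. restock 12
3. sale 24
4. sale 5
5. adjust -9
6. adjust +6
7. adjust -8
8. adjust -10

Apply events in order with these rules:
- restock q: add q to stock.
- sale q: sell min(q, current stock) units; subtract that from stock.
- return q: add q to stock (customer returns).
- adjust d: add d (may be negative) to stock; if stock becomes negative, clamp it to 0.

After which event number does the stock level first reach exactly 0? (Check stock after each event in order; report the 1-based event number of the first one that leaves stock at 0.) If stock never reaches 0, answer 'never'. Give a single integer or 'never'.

Answer: 5

Derivation:
Processing events:
Start: stock = 12
  Event 1 (restock 11): 12 + 11 = 23
  Event 2 (restock 12): 23 + 12 = 35
  Event 3 (sale 24): sell min(24,35)=24. stock: 35 - 24 = 11. total_sold = 24
  Event 4 (sale 5): sell min(5,11)=5. stock: 11 - 5 = 6. total_sold = 29
  Event 5 (adjust -9): 6 + -9 = 0 (clamped to 0)
  Event 6 (adjust +6): 0 + 6 = 6
  Event 7 (adjust -8): 6 + -8 = 0 (clamped to 0)
  Event 8 (adjust -10): 0 + -10 = 0 (clamped to 0)
Final: stock = 0, total_sold = 29

First zero at event 5.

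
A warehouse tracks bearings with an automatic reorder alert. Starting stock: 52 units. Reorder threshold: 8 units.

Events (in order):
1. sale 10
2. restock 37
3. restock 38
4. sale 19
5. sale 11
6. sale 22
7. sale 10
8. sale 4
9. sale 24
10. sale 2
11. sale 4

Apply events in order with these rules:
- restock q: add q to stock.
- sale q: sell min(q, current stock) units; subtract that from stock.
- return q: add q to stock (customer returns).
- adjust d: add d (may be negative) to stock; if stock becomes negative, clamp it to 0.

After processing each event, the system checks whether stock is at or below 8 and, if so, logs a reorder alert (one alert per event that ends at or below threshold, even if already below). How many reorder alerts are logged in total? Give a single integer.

Processing events:
Start: stock = 52
  Event 1 (sale 10): sell min(10,52)=10. stock: 52 - 10 = 42. total_sold = 10
  Event 2 (restock 37): 42 + 37 = 79
  Event 3 (restock 38): 79 + 38 = 117
  Event 4 (sale 19): sell min(19,117)=19. stock: 117 - 19 = 98. total_sold = 29
  Event 5 (sale 11): sell min(11,98)=11. stock: 98 - 11 = 87. total_sold = 40
  Event 6 (sale 22): sell min(22,87)=22. stock: 87 - 22 = 65. total_sold = 62
  Event 7 (sale 10): sell min(10,65)=10. stock: 65 - 10 = 55. total_sold = 72
  Event 8 (sale 4): sell min(4,55)=4. stock: 55 - 4 = 51. total_sold = 76
  Event 9 (sale 24): sell min(24,51)=24. stock: 51 - 24 = 27. total_sold = 100
  Event 10 (sale 2): sell min(2,27)=2. stock: 27 - 2 = 25. total_sold = 102
  Event 11 (sale 4): sell min(4,25)=4. stock: 25 - 4 = 21. total_sold = 106
Final: stock = 21, total_sold = 106

Checking against threshold 8:
  After event 1: stock=42 > 8
  After event 2: stock=79 > 8
  After event 3: stock=117 > 8
  After event 4: stock=98 > 8
  After event 5: stock=87 > 8
  After event 6: stock=65 > 8
  After event 7: stock=55 > 8
  After event 8: stock=51 > 8
  After event 9: stock=27 > 8
  After event 10: stock=25 > 8
  After event 11: stock=21 > 8
Alert events: []. Count = 0

Answer: 0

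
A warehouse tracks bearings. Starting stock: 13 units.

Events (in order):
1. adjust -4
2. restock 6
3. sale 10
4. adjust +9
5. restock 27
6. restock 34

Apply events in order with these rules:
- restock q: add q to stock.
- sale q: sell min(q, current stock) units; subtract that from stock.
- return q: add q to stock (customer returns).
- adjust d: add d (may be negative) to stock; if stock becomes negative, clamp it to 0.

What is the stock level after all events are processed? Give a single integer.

Processing events:
Start: stock = 13
  Event 1 (adjust -4): 13 + -4 = 9
  Event 2 (restock 6): 9 + 6 = 15
  Event 3 (sale 10): sell min(10,15)=10. stock: 15 - 10 = 5. total_sold = 10
  Event 4 (adjust +9): 5 + 9 = 14
  Event 5 (restock 27): 14 + 27 = 41
  Event 6 (restock 34): 41 + 34 = 75
Final: stock = 75, total_sold = 10

Answer: 75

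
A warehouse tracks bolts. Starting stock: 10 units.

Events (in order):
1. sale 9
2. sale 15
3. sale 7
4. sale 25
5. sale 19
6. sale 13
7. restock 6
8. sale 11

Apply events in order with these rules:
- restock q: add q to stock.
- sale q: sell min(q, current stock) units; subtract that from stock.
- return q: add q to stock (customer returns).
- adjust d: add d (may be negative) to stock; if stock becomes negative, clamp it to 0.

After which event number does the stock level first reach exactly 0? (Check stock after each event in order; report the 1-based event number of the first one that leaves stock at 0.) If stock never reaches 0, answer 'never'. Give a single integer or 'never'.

Answer: 2

Derivation:
Processing events:
Start: stock = 10
  Event 1 (sale 9): sell min(9,10)=9. stock: 10 - 9 = 1. total_sold = 9
  Event 2 (sale 15): sell min(15,1)=1. stock: 1 - 1 = 0. total_sold = 10
  Event 3 (sale 7): sell min(7,0)=0. stock: 0 - 0 = 0. total_sold = 10
  Event 4 (sale 25): sell min(25,0)=0. stock: 0 - 0 = 0. total_sold = 10
  Event 5 (sale 19): sell min(19,0)=0. stock: 0 - 0 = 0. total_sold = 10
  Event 6 (sale 13): sell min(13,0)=0. stock: 0 - 0 = 0. total_sold = 10
  Event 7 (restock 6): 0 + 6 = 6
  Event 8 (sale 11): sell min(11,6)=6. stock: 6 - 6 = 0. total_sold = 16
Final: stock = 0, total_sold = 16

First zero at event 2.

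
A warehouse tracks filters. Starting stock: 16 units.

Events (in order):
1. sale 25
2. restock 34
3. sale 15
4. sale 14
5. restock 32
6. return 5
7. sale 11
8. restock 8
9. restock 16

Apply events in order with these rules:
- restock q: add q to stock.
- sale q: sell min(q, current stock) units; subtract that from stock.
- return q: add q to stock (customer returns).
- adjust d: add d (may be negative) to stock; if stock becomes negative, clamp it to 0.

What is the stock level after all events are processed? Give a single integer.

Answer: 55

Derivation:
Processing events:
Start: stock = 16
  Event 1 (sale 25): sell min(25,16)=16. stock: 16 - 16 = 0. total_sold = 16
  Event 2 (restock 34): 0 + 34 = 34
  Event 3 (sale 15): sell min(15,34)=15. stock: 34 - 15 = 19. total_sold = 31
  Event 4 (sale 14): sell min(14,19)=14. stock: 19 - 14 = 5. total_sold = 45
  Event 5 (restock 32): 5 + 32 = 37
  Event 6 (return 5): 37 + 5 = 42
  Event 7 (sale 11): sell min(11,42)=11. stock: 42 - 11 = 31. total_sold = 56
  Event 8 (restock 8): 31 + 8 = 39
  Event 9 (restock 16): 39 + 16 = 55
Final: stock = 55, total_sold = 56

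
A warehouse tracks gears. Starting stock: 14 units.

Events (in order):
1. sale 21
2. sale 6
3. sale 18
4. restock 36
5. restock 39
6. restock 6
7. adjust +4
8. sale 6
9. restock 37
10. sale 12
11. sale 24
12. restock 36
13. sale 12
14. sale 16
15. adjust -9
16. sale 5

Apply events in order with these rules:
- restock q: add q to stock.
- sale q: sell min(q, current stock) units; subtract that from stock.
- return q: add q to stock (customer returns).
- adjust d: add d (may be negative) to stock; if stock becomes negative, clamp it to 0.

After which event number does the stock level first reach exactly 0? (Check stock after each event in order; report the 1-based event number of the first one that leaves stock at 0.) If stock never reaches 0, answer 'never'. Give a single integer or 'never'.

Answer: 1

Derivation:
Processing events:
Start: stock = 14
  Event 1 (sale 21): sell min(21,14)=14. stock: 14 - 14 = 0. total_sold = 14
  Event 2 (sale 6): sell min(6,0)=0. stock: 0 - 0 = 0. total_sold = 14
  Event 3 (sale 18): sell min(18,0)=0. stock: 0 - 0 = 0. total_sold = 14
  Event 4 (restock 36): 0 + 36 = 36
  Event 5 (restock 39): 36 + 39 = 75
  Event 6 (restock 6): 75 + 6 = 81
  Event 7 (adjust +4): 81 + 4 = 85
  Event 8 (sale 6): sell min(6,85)=6. stock: 85 - 6 = 79. total_sold = 20
  Event 9 (restock 37): 79 + 37 = 116
  Event 10 (sale 12): sell min(12,116)=12. stock: 116 - 12 = 104. total_sold = 32
  Event 11 (sale 24): sell min(24,104)=24. stock: 104 - 24 = 80. total_sold = 56
  Event 12 (restock 36): 80 + 36 = 116
  Event 13 (sale 12): sell min(12,116)=12. stock: 116 - 12 = 104. total_sold = 68
  Event 14 (sale 16): sell min(16,104)=16. stock: 104 - 16 = 88. total_sold = 84
  Event 15 (adjust -9): 88 + -9 = 79
  Event 16 (sale 5): sell min(5,79)=5. stock: 79 - 5 = 74. total_sold = 89
Final: stock = 74, total_sold = 89

First zero at event 1.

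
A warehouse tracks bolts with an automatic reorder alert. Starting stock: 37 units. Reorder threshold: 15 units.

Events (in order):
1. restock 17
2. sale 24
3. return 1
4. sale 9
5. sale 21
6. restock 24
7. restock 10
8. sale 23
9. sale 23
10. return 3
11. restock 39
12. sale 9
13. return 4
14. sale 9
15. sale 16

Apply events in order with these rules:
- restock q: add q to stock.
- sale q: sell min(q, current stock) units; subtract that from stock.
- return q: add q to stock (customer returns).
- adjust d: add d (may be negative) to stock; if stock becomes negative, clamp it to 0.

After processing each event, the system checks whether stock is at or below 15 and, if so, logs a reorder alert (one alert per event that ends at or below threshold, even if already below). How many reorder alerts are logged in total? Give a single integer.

Processing events:
Start: stock = 37
  Event 1 (restock 17): 37 + 17 = 54
  Event 2 (sale 24): sell min(24,54)=24. stock: 54 - 24 = 30. total_sold = 24
  Event 3 (return 1): 30 + 1 = 31
  Event 4 (sale 9): sell min(9,31)=9. stock: 31 - 9 = 22. total_sold = 33
  Event 5 (sale 21): sell min(21,22)=21. stock: 22 - 21 = 1. total_sold = 54
  Event 6 (restock 24): 1 + 24 = 25
  Event 7 (restock 10): 25 + 10 = 35
  Event 8 (sale 23): sell min(23,35)=23. stock: 35 - 23 = 12. total_sold = 77
  Event 9 (sale 23): sell min(23,12)=12. stock: 12 - 12 = 0. total_sold = 89
  Event 10 (return 3): 0 + 3 = 3
  Event 11 (restock 39): 3 + 39 = 42
  Event 12 (sale 9): sell min(9,42)=9. stock: 42 - 9 = 33. total_sold = 98
  Event 13 (return 4): 33 + 4 = 37
  Event 14 (sale 9): sell min(9,37)=9. stock: 37 - 9 = 28. total_sold = 107
  Event 15 (sale 16): sell min(16,28)=16. stock: 28 - 16 = 12. total_sold = 123
Final: stock = 12, total_sold = 123

Checking against threshold 15:
  After event 1: stock=54 > 15
  After event 2: stock=30 > 15
  After event 3: stock=31 > 15
  After event 4: stock=22 > 15
  After event 5: stock=1 <= 15 -> ALERT
  After event 6: stock=25 > 15
  After event 7: stock=35 > 15
  After event 8: stock=12 <= 15 -> ALERT
  After event 9: stock=0 <= 15 -> ALERT
  After event 10: stock=3 <= 15 -> ALERT
  After event 11: stock=42 > 15
  After event 12: stock=33 > 15
  After event 13: stock=37 > 15
  After event 14: stock=28 > 15
  After event 15: stock=12 <= 15 -> ALERT
Alert events: [5, 8, 9, 10, 15]. Count = 5

Answer: 5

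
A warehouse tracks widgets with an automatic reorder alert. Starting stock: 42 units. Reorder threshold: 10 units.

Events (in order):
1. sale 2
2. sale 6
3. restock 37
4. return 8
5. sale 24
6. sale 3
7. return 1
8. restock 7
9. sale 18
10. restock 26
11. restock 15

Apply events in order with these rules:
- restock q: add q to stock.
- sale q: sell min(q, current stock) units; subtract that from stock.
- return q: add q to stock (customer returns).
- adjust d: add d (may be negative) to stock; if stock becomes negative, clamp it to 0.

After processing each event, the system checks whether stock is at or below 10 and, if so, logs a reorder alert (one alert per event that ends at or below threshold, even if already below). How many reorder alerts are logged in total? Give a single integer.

Processing events:
Start: stock = 42
  Event 1 (sale 2): sell min(2,42)=2. stock: 42 - 2 = 40. total_sold = 2
  Event 2 (sale 6): sell min(6,40)=6. stock: 40 - 6 = 34. total_sold = 8
  Event 3 (restock 37): 34 + 37 = 71
  Event 4 (return 8): 71 + 8 = 79
  Event 5 (sale 24): sell min(24,79)=24. stock: 79 - 24 = 55. total_sold = 32
  Event 6 (sale 3): sell min(3,55)=3. stock: 55 - 3 = 52. total_sold = 35
  Event 7 (return 1): 52 + 1 = 53
  Event 8 (restock 7): 53 + 7 = 60
  Event 9 (sale 18): sell min(18,60)=18. stock: 60 - 18 = 42. total_sold = 53
  Event 10 (restock 26): 42 + 26 = 68
  Event 11 (restock 15): 68 + 15 = 83
Final: stock = 83, total_sold = 53

Checking against threshold 10:
  After event 1: stock=40 > 10
  After event 2: stock=34 > 10
  After event 3: stock=71 > 10
  After event 4: stock=79 > 10
  After event 5: stock=55 > 10
  After event 6: stock=52 > 10
  After event 7: stock=53 > 10
  After event 8: stock=60 > 10
  After event 9: stock=42 > 10
  After event 10: stock=68 > 10
  After event 11: stock=83 > 10
Alert events: []. Count = 0

Answer: 0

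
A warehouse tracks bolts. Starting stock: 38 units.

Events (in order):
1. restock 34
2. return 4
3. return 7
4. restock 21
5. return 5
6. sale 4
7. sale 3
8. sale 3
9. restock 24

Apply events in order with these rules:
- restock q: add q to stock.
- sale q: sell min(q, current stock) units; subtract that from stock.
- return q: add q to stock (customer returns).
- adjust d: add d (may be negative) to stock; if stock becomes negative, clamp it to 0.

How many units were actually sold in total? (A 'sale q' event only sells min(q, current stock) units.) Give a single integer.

Answer: 10

Derivation:
Processing events:
Start: stock = 38
  Event 1 (restock 34): 38 + 34 = 72
  Event 2 (return 4): 72 + 4 = 76
  Event 3 (return 7): 76 + 7 = 83
  Event 4 (restock 21): 83 + 21 = 104
  Event 5 (return 5): 104 + 5 = 109
  Event 6 (sale 4): sell min(4,109)=4. stock: 109 - 4 = 105. total_sold = 4
  Event 7 (sale 3): sell min(3,105)=3. stock: 105 - 3 = 102. total_sold = 7
  Event 8 (sale 3): sell min(3,102)=3. stock: 102 - 3 = 99. total_sold = 10
  Event 9 (restock 24): 99 + 24 = 123
Final: stock = 123, total_sold = 10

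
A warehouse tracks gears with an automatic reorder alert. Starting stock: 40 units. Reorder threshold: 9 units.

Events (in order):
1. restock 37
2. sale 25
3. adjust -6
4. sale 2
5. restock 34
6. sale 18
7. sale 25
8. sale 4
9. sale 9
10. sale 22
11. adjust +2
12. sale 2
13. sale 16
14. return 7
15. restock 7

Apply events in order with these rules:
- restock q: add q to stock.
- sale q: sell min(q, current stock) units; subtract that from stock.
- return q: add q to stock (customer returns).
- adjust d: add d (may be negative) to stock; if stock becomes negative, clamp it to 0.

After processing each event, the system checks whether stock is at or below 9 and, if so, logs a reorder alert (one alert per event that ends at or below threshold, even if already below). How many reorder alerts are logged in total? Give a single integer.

Processing events:
Start: stock = 40
  Event 1 (restock 37): 40 + 37 = 77
  Event 2 (sale 25): sell min(25,77)=25. stock: 77 - 25 = 52. total_sold = 25
  Event 3 (adjust -6): 52 + -6 = 46
  Event 4 (sale 2): sell min(2,46)=2. stock: 46 - 2 = 44. total_sold = 27
  Event 5 (restock 34): 44 + 34 = 78
  Event 6 (sale 18): sell min(18,78)=18. stock: 78 - 18 = 60. total_sold = 45
  Event 7 (sale 25): sell min(25,60)=25. stock: 60 - 25 = 35. total_sold = 70
  Event 8 (sale 4): sell min(4,35)=4. stock: 35 - 4 = 31. total_sold = 74
  Event 9 (sale 9): sell min(9,31)=9. stock: 31 - 9 = 22. total_sold = 83
  Event 10 (sale 22): sell min(22,22)=22. stock: 22 - 22 = 0. total_sold = 105
  Event 11 (adjust +2): 0 + 2 = 2
  Event 12 (sale 2): sell min(2,2)=2. stock: 2 - 2 = 0. total_sold = 107
  Event 13 (sale 16): sell min(16,0)=0. stock: 0 - 0 = 0. total_sold = 107
  Event 14 (return 7): 0 + 7 = 7
  Event 15 (restock 7): 7 + 7 = 14
Final: stock = 14, total_sold = 107

Checking against threshold 9:
  After event 1: stock=77 > 9
  After event 2: stock=52 > 9
  After event 3: stock=46 > 9
  After event 4: stock=44 > 9
  After event 5: stock=78 > 9
  After event 6: stock=60 > 9
  After event 7: stock=35 > 9
  After event 8: stock=31 > 9
  After event 9: stock=22 > 9
  After event 10: stock=0 <= 9 -> ALERT
  After event 11: stock=2 <= 9 -> ALERT
  After event 12: stock=0 <= 9 -> ALERT
  After event 13: stock=0 <= 9 -> ALERT
  After event 14: stock=7 <= 9 -> ALERT
  After event 15: stock=14 > 9
Alert events: [10, 11, 12, 13, 14]. Count = 5

Answer: 5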